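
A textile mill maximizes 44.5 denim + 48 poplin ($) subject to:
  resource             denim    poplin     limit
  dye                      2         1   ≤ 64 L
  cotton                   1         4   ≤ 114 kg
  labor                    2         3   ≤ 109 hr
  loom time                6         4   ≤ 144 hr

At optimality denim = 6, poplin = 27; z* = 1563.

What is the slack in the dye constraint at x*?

dye used = 2·6 + 1·27 = 39; slack = 64 − 39 = 25.

25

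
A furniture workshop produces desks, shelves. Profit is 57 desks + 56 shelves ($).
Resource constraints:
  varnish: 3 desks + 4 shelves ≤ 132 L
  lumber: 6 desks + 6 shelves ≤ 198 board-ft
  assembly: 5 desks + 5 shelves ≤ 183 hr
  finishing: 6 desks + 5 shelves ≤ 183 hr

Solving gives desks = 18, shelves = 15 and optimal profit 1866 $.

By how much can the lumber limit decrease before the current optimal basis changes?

15

Binding constraints: lumber, finishing. The basis is B = [[6,6],[6,5]] with det -6.
Per unit decrease in lumber, x* moves by d = (0.8333, -1).
The basis stays optimal until shelves reaches 0; allowable decrease = 15 board-ft.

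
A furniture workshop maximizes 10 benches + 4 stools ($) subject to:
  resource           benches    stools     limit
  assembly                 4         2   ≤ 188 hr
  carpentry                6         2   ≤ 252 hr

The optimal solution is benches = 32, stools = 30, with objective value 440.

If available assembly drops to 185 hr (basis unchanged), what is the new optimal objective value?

At the optimum: assembly uses 188 of 188 (binding); carpentry uses 252 of 252 (binding).
Dual feasibility on the basic columns requires 4·y_assembly + 6·y_carpentry = 10, 2·y_assembly + 2·y_carpentry = 4.
→ y_assembly = 1 and y_carpentry = 1.
Δz = y_assembly·Δb = 1 × (-3) = -3, so new z* = 440 − 3 = 437.

437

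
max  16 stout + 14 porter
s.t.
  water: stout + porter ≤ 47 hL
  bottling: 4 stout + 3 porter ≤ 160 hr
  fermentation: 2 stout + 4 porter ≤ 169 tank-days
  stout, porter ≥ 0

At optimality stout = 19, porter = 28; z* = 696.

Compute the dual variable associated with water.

Binding: water and bottling. Non-binding: fermentation (19 unused).
By complementary slackness, y = 0 for the non-binding constraint.
From A_Bᵀ y = c: 1·y_water + 4·y_bottling = 16; 1·y_water + 3·y_bottling = 14.
Solving: y_water = 8, y_bottling = 2.
Shadow price of water = 8.

8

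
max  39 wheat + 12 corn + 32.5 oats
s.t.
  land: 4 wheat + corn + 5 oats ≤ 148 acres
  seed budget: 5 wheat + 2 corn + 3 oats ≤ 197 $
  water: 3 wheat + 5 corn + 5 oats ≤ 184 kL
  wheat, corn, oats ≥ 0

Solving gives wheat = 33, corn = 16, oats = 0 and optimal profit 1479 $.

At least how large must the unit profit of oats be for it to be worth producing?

39

Check each constraint at x*: land 148/148 (tight); seed budget 197/197 (tight); water 179/184 (slack 5).
Slack constraints have shadow price 0 (complementary slackness).
The binding rows give the dual system: 4·y_land + 5·y_seed budget = 39 and 1·y_land + 2·y_seed budget = 12.
→ y_land = 6 and y_seed budget = 3.
oats enters the basis when its profit ≥ yᵀa₃ = 6·5 + 3·3 = 39.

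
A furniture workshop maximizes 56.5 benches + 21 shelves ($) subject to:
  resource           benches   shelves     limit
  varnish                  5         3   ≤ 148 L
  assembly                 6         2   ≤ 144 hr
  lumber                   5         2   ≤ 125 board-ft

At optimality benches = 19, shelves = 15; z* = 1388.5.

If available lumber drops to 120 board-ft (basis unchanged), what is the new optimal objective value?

1356

Binding: assembly and lumber. Non-binding: varnish (8 unused).
Since varnish is not tight, its dual is 0.
The binding rows give the dual system: 6·y_assembly + 5·y_lumber = 56.5 and 2·y_assembly + 2·y_lumber = 21.
→ y_assembly = 4 and y_lumber = 6.5.
Δz = y_lumber·Δb = 6.5 × (-5) = -32.5, so new z* = 1388.5 − 32.5 = 1356.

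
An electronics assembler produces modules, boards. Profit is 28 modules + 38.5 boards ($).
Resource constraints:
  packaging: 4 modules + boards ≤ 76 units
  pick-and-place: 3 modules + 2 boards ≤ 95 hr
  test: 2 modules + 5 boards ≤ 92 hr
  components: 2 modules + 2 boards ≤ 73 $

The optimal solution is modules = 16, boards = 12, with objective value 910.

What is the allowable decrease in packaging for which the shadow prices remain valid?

57.6

Binding constraints: packaging, test. The basis is B = [[4,1],[2,5]] with det 18.
Per unit decrease in packaging, x* moves by d = (-0.2778, 0.1111).
The basis stays optimal until modules reaches 0; allowable decrease = 57.6 units.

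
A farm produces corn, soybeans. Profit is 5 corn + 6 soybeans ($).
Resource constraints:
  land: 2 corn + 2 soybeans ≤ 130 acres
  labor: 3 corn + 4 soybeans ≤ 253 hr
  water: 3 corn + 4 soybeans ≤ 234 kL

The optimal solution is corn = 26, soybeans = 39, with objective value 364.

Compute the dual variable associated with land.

1

At the optimum: land uses 130 of 130 (binding); labor uses 234 of 253 (slack = 19); water uses 234 of 234 (binding).
Since labor is not tight, its dual is 0.
From A_Bᵀ y = c: 2·y_land + 3·y_water = 5; 2·y_land + 4·y_water = 6.
This yields shadow prices y_land = 1, y_water = 1.
Shadow price of land = 1.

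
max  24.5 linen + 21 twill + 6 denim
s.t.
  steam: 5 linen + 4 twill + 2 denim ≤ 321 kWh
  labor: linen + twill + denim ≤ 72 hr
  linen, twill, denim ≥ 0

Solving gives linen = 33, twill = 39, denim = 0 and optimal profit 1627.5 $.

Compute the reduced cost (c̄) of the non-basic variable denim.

-8

Check each constraint at x*: steam 321/321 (tight); labor 72/72 (tight).
From A_Bᵀ y = c: 5·y_steam + 1·y_labor = 24.5; 4·y_steam + 1·y_labor = 21.
→ y_steam = 3.5 and y_labor = 7.
Reduced cost of denim: c₃ − yᵀa₃ = 6 − (3.5·2 + 7·1) = 6 − 14 = -8.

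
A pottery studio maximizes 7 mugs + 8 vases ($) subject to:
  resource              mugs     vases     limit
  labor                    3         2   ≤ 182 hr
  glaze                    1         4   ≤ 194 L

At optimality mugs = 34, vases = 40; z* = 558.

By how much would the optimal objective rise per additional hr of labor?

2

Both labor and glaze are binding at x*.
From A_Bᵀ y = c: 3·y_labor + 1·y_glaze = 7; 2·y_labor + 4·y_glaze = 8.
Solving: y_labor = 2, y_glaze = 1.
Shadow price of labor = 2.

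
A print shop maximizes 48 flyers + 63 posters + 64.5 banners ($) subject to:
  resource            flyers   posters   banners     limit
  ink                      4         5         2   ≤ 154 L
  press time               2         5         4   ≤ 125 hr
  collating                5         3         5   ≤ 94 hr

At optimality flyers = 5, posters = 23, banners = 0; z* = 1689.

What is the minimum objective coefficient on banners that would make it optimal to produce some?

66

At the optimum: ink uses 135 of 154 (slack = 19); press time uses 125 of 125 (binding); collating uses 94 of 94 (binding).
Since ink is not tight, its dual is 0.
From A_Bᵀ y = c: 2·y_press time + 5·y_collating = 48; 5·y_press time + 3·y_collating = 63.
→ y_press time = 9 and y_collating = 6.
banners enters the basis when its profit ≥ yᵀa₃ = 9·4 + 6·5 = 66.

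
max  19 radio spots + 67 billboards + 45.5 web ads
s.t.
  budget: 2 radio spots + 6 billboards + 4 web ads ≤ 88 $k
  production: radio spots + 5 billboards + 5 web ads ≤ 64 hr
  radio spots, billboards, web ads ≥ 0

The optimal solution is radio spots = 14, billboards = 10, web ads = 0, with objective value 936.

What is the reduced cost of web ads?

-7.5

At the optimum: budget uses 88 of 88 (binding); production uses 64 of 64 (binding).
From A_Bᵀ y = c: 2·y_budget + 1·y_production = 19; 6·y_budget + 5·y_production = 67.
→ y_budget = 7 and y_production = 5.
Reduced cost of web ads: c₃ − yᵀa₃ = 45.5 − (7·4 + 5·5) = 45.5 − 53 = -7.5.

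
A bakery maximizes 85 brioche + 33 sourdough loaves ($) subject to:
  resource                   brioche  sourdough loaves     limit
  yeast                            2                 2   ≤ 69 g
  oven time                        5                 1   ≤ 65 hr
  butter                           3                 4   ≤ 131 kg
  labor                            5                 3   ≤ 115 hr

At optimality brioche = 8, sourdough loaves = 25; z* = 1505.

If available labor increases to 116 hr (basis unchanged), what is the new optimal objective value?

Binding: oven time and labor. Non-binding: yeast (3 unused), butter (7 unused).
Slack constraints have shadow price 0 (complementary slackness).
From A_Bᵀ y = c: 5·y_oven time + 5·y_labor = 85; 1·y_oven time + 3·y_labor = 33.
Solving: y_oven time = 9, y_labor = 8.
Δz = y_labor·Δb = 8 × (1) = 8, so new z* = 1505 + 8 = 1513.

1513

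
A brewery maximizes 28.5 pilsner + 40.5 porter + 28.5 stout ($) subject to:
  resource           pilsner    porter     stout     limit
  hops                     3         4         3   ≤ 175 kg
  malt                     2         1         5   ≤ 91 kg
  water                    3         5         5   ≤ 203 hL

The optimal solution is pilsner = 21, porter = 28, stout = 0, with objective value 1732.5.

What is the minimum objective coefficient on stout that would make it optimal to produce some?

33.5

Binding: hops and water. Non-binding: malt (21 unused).
Slack constraints have shadow price 0 (complementary slackness).
Dual feasibility on the basic columns requires 3·y_hops + 3·y_water = 28.5, 4·y_hops + 5·y_water = 40.5.
→ y_hops = 7 and y_water = 2.5.
stout enters the basis when its profit ≥ yᵀa₃ = 7·3 + 2.5·5 = 33.5.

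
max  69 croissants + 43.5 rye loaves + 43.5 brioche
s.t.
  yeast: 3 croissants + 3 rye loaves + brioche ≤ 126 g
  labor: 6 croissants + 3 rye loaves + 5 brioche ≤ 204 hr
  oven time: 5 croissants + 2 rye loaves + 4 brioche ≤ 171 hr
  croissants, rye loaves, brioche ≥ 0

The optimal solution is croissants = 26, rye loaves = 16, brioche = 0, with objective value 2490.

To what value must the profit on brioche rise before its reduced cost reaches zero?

Binding: yeast and labor. Non-binding: oven time (9 unused).
Since oven time is not tight, its dual is 0.
The binding rows give the dual system: 3·y_yeast + 6·y_labor = 69 and 3·y_yeast + 3·y_labor = 43.5.
→ y_yeast = 6 and y_labor = 8.5.
brioche enters the basis when its profit ≥ yᵀa₃ = 6·1 + 8.5·5 = 48.5.

48.5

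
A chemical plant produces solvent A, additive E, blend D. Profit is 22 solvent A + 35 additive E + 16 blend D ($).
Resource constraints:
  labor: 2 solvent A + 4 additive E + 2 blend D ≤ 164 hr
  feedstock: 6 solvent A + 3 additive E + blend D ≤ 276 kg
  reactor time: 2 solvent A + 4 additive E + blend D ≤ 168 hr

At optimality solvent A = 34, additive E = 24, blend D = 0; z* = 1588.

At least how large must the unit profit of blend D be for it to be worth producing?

Check each constraint at x*: labor 164/164 (tight); feedstock 276/276 (tight); reactor time 164/168 (slack 4).
By complementary slackness, y = 0 for the non-binding constraint.
The binding rows give the dual system: 2·y_labor + 6·y_feedstock = 22 and 4·y_labor + 3·y_feedstock = 35.
Solving: y_labor = 8, y_feedstock = 1.
blend D enters the basis when its profit ≥ yᵀa₃ = 8·2 + 1·1 = 17.

17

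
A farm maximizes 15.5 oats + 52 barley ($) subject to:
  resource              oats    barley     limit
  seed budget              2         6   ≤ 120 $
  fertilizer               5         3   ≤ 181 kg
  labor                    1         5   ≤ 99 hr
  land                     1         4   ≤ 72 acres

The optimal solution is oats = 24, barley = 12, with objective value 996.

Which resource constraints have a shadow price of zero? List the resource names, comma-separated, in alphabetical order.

fertilizer, labor

seed budget: 120/120 (binding)
fertilizer: 156/181 (slack 25)
labor: 84/99 (slack 15)
land: 72/72 (binding)
By complementary slackness, a constraint with positive slack has shadow price 0 → fertilizer, labor.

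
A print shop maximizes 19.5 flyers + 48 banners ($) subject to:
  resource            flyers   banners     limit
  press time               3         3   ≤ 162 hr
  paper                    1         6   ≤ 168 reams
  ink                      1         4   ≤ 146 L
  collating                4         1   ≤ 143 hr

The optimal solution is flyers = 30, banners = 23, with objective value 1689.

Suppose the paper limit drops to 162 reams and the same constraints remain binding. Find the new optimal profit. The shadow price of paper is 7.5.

1644

Δb = -6, so new z* = 1689 + (7.5)·(-6) = 1689 − 45 = 1644.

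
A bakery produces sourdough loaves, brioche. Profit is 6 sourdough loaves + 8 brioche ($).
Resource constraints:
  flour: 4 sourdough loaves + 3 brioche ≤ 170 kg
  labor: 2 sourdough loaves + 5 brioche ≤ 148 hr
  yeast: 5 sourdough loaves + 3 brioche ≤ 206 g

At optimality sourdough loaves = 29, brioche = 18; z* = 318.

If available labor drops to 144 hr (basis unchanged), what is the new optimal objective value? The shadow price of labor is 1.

314

Δb = -4, so new z* = 318 + (1)·(-4) = 318 − 4 = 314.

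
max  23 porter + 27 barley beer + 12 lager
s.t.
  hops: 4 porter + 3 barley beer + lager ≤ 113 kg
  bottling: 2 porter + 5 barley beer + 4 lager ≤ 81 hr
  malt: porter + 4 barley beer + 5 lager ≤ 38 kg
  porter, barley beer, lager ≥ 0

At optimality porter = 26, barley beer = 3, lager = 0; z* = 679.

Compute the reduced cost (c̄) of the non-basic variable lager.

Check each constraint at x*: hops 113/113 (tight); bottling 67/81 (slack 14); malt 38/38 (tight).
Since bottling is not tight, its dual is 0.
The binding rows give the dual system: 4·y_hops + 1·y_malt = 23 and 3·y_hops + 4·y_malt = 27.
→ y_hops = 5 and y_malt = 3.
Reduced cost of lager: c₃ − yᵀa₃ = 12 − (5·1 + 3·5) = 12 − 20 = -8.

-8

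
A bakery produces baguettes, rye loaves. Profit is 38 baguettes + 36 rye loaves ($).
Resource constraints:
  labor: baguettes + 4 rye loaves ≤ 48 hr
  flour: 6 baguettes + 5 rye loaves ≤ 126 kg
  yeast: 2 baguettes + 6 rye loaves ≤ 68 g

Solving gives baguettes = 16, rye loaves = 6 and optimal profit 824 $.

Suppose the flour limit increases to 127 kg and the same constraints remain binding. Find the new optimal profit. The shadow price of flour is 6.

830

Δb = 1, so new z* = 824 + (6)·(1) = 824 + 6 = 830.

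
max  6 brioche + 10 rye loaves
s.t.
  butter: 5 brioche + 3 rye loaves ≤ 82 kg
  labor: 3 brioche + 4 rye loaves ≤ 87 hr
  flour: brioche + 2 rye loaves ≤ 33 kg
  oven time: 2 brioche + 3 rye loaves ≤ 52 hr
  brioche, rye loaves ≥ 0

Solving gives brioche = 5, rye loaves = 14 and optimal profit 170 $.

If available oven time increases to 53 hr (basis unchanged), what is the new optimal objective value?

Check each constraint at x*: butter 67/82 (slack 15); labor 71/87 (slack 16); flour 33/33 (tight); oven time 52/52 (tight).
Slack constraints have shadow price 0 (complementary slackness).
The binding rows give the dual system: 1·y_flour + 2·y_oven time = 6 and 2·y_flour + 3·y_oven time = 10.
This yields shadow prices y_flour = 2, y_oven time = 2.
Δz = y_oven time·Δb = 2 × (1) = 2, so new z* = 170 + 2 = 172.

172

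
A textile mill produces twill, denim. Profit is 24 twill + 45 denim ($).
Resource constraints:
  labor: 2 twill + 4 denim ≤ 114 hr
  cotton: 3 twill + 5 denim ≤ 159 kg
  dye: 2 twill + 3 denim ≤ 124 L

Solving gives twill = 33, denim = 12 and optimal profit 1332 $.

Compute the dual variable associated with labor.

7.5

Binding: labor and cotton. Non-binding: dye (22 unused).
By complementary slackness, y = 0 for the non-binding constraint.
Dual feasibility on the basic columns requires 2·y_labor + 3·y_cotton = 24, 4·y_labor + 5·y_cotton = 45.
This yields shadow prices y_labor = 7.5, y_cotton = 3.
Shadow price of labor = 7.5.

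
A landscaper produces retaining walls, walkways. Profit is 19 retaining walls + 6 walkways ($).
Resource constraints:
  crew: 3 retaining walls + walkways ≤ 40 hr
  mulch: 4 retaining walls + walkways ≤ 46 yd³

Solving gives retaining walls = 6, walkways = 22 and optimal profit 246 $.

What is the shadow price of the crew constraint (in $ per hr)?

5

Check each constraint at x*: crew 40/40 (tight); mulch 46/46 (tight).
From A_Bᵀ y = c: 3·y_crew + 4·y_mulch = 19; 1·y_crew + 1·y_mulch = 6.
→ y_crew = 5 and y_mulch = 1.
Shadow price of crew = 5.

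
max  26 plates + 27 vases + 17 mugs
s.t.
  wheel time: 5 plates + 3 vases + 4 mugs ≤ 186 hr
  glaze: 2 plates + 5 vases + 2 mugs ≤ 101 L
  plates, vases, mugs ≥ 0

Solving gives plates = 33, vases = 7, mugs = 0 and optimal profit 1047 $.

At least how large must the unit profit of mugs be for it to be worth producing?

22

Both wheel time and glaze are binding at x*.
From A_Bᵀ y = c: 5·y_wheel time + 2·y_glaze = 26; 3·y_wheel time + 5·y_glaze = 27.
This yields shadow prices y_wheel time = 4, y_glaze = 3.
mugs enters the basis when its profit ≥ yᵀa₃ = 4·4 + 3·2 = 22.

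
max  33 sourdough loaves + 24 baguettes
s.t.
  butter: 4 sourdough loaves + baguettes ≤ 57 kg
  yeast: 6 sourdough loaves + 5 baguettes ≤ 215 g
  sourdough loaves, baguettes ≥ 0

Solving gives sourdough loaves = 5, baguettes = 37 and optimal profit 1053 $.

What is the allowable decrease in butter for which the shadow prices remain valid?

14

Binding constraints: butter, yeast. The basis is B = [[4,1],[6,5]] with det 14.
Per unit decrease in butter, x* moves by d = (-0.3571, 0.4286).
The basis stays optimal until sourdough loaves reaches 0; allowable decrease = 14 kg.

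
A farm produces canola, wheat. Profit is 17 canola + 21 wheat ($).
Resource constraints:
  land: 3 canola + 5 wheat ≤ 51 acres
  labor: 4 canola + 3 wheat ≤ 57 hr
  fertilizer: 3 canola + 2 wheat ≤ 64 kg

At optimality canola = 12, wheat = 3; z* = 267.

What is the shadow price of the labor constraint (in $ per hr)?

2

Binding: land and labor. Non-binding: fertilizer (22 unused).
Since fertilizer is not tight, its dual is 0.
The binding rows give the dual system: 3·y_land + 4·y_labor = 17 and 5·y_land + 3·y_labor = 21.
This yields shadow prices y_land = 3, y_labor = 2.
Shadow price of labor = 2.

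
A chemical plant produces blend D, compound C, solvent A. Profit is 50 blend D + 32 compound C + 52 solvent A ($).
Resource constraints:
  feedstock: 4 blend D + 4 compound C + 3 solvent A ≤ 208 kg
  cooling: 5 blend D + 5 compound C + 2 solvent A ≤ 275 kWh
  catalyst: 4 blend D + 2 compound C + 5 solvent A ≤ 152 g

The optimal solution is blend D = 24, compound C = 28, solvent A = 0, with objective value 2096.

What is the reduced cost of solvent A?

-3.5

Check each constraint at x*: feedstock 208/208 (tight); cooling 260/275 (slack 15); catalyst 152/152 (tight).
Since cooling is not tight, its dual is 0.
From A_Bᵀ y = c: 4·y_feedstock + 4·y_catalyst = 50; 4·y_feedstock + 2·y_catalyst = 32.
This yields shadow prices y_feedstock = 3.5, y_catalyst = 9.
Reduced cost of solvent A: c₃ − yᵀa₃ = 52 − (3.5·3 + 9·5) = 52 − 55.5 = -3.5.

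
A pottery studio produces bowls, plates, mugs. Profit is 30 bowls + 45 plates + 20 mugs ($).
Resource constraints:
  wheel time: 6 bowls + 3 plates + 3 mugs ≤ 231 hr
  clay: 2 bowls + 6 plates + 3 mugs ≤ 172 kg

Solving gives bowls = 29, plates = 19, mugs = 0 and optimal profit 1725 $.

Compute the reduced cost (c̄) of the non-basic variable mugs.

At the optimum: wheel time uses 231 of 231 (binding); clay uses 172 of 172 (binding).
From A_Bᵀ y = c: 6·y_wheel time + 2·y_clay = 30; 3·y_wheel time + 6·y_clay = 45.
→ y_wheel time = 3 and y_clay = 6.
Reduced cost of mugs: c₃ − yᵀa₃ = 20 − (3·3 + 6·3) = 20 − 27 = -7.

-7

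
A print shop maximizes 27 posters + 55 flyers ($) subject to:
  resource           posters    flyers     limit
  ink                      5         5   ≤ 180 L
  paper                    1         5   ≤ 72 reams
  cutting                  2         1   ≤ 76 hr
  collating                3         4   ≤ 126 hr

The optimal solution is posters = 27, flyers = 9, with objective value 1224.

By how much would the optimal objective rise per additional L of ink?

4

Check each constraint at x*: ink 180/180 (tight); paper 72/72 (tight); cutting 63/76 (slack 13); collating 117/126 (slack 9).
Since cutting, collating are not tight, their duals are 0.
The binding rows give the dual system: 5·y_ink + 1·y_paper = 27 and 5·y_ink + 5·y_paper = 55.
→ y_ink = 4 and y_paper = 7.
Shadow price of ink = 4.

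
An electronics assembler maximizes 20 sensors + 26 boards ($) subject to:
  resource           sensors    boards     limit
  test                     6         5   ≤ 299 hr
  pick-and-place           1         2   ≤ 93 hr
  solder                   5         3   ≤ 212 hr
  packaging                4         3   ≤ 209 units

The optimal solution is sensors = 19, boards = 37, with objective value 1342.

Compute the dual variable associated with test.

At the optimum: test uses 299 of 299 (binding); pick-and-place uses 93 of 93 (binding); solder uses 206 of 212 (slack = 6); packaging uses 187 of 209 (slack = 22).
Slack constraints have shadow price 0 (complementary slackness).
From A_Bᵀ y = c: 6·y_test + 1·y_pick-and-place = 20; 5·y_test + 2·y_pick-and-place = 26.
→ y_test = 2 and y_pick-and-place = 8.
Shadow price of test = 2.

2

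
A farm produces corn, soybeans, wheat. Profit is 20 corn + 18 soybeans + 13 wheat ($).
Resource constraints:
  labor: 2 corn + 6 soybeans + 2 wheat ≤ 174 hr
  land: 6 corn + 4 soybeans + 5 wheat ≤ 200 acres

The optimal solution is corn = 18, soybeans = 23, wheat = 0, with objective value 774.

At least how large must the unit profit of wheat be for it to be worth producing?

17

Check each constraint at x*: labor 174/174 (tight); land 200/200 (tight).
The binding rows give the dual system: 2·y_labor + 6·y_land = 20 and 6·y_labor + 4·y_land = 18.
This yields shadow prices y_labor = 1, y_land = 3.
wheat enters the basis when its profit ≥ yᵀa₃ = 1·2 + 3·5 = 17.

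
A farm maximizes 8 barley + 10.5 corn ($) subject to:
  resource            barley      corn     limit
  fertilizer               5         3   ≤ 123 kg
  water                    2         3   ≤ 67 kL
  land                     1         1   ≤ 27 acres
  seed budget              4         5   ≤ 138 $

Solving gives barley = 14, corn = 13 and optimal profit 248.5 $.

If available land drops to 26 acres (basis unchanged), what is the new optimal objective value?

Check each constraint at x*: fertilizer 109/123 (slack 14); water 67/67 (tight); land 27/27 (tight); seed budget 121/138 (slack 17).
By complementary slackness, y = 0 for the non-binding constraints.
The binding rows give the dual system: 2·y_water + 1·y_land = 8 and 3·y_water + 1·y_land = 10.5.
→ y_water = 2.5 and y_land = 3.
Δz = y_land·Δb = 3 × (-1) = -3, so new z* = 248.5 − 3 = 245.5.

245.5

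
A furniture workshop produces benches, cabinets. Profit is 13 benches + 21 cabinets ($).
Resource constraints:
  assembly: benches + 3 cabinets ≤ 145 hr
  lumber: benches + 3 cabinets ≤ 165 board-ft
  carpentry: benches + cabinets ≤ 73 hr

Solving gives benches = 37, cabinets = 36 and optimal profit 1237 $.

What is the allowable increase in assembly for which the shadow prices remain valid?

20

Binding constraints: assembly, carpentry. The basis is B = [[1,3],[1,1]] with det -2.
Per unit increase in assembly, x* moves by d = (-0.5, 0.5).
The basis stays optimal until lumber becomes binding; allowable increase = 20 hr.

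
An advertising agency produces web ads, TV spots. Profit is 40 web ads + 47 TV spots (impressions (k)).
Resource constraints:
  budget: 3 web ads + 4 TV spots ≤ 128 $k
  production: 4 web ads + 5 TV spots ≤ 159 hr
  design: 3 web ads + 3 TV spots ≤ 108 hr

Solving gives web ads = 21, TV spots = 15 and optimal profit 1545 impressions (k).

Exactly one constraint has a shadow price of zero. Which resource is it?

budget

budget: 123/128 (slack 5)
production: 159/159 (binding)
design: 108/108 (binding)
By complementary slackness, a constraint with positive slack has shadow price 0 → budget.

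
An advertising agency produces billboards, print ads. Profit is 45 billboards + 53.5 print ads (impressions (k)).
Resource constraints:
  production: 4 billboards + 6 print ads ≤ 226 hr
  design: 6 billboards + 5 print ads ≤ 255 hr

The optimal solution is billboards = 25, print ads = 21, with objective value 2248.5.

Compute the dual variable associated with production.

Check each constraint at x*: production 226/226 (tight); design 255/255 (tight).
Dual feasibility on the basic columns requires 4·y_production + 6·y_design = 45, 6·y_production + 5·y_design = 53.5.
This yields shadow prices y_production = 6, y_design = 3.5.
Shadow price of production = 6.

6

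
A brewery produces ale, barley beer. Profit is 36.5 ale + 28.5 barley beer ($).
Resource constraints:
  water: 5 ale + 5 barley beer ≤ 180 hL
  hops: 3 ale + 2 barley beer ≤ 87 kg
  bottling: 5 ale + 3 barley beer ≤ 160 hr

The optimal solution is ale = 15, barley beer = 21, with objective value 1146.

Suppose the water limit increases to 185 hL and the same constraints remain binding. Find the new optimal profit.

Check each constraint at x*: water 180/180 (tight); hops 87/87 (tight); bottling 138/160 (slack 22).
Slack constraints have shadow price 0 (complementary slackness).
The binding rows give the dual system: 5·y_water + 3·y_hops = 36.5 and 5·y_water + 2·y_hops = 28.5.
This yields shadow prices y_water = 2.5, y_hops = 8.
Δz = y_water·Δb = 2.5 × (5) = 12.5, so new z* = 1146 + 12.5 = 1158.5.

1158.5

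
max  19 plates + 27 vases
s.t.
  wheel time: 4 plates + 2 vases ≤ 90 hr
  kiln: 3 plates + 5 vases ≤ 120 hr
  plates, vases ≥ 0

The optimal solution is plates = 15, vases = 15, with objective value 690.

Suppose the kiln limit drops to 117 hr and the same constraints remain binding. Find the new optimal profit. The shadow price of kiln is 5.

675

Δb = -3, so new z* = 690 + (5)·(-3) = 690 − 15 = 675.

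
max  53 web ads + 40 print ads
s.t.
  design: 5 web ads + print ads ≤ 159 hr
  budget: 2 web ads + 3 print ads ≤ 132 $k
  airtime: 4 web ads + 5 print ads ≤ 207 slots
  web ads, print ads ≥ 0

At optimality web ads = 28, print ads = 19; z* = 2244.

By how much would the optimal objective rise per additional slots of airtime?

At the optimum: design uses 159 of 159 (binding); budget uses 113 of 132 (slack = 19); airtime uses 207 of 207 (binding).
Since budget is not tight, its dual is 0.
The binding rows give the dual system: 5·y_design + 4·y_airtime = 53 and 1·y_design + 5·y_airtime = 40.
Solving: y_design = 5, y_airtime = 7.
Shadow price of airtime = 7.

7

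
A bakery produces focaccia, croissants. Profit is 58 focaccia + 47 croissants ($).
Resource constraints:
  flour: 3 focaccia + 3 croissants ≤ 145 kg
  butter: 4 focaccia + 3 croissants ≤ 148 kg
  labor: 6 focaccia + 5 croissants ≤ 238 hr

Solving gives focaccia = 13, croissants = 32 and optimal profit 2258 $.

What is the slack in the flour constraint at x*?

10

flour used = 3·13 + 3·32 = 135; slack = 145 − 135 = 10.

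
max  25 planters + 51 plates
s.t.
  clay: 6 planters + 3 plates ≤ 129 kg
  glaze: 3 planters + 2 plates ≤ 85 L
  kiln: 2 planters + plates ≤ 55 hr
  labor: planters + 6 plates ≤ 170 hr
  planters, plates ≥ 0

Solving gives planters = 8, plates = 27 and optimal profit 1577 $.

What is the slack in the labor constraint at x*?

0

labor used = 1·8 + 6·27 = 170; slack = 170 − 170 = 0.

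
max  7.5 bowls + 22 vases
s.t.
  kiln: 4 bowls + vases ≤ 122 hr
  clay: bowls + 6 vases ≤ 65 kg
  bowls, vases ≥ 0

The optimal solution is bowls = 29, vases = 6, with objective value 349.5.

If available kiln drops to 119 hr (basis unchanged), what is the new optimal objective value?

At the optimum: kiln uses 122 of 122 (binding); clay uses 65 of 65 (binding).
From A_Bᵀ y = c: 4·y_kiln + 1·y_clay = 7.5; 1·y_kiln + 6·y_clay = 22.
→ y_kiln = 1 and y_clay = 3.5.
Δz = y_kiln·Δb = 1 × (-3) = -3, so new z* = 349.5 − 3 = 346.5.

346.5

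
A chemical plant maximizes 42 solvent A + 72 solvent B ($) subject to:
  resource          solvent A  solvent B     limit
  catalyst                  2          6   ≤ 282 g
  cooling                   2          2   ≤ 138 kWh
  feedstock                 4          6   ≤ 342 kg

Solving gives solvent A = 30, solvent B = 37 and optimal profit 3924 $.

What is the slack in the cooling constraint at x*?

cooling used = 2·30 + 2·37 = 134; slack = 138 − 134 = 4.

4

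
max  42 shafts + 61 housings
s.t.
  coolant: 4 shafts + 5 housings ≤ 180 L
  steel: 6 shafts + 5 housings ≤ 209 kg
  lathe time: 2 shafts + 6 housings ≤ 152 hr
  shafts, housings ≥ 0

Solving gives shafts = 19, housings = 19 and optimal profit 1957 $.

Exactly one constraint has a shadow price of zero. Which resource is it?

coolant

coolant: 171/180 (slack 9)
steel: 209/209 (binding)
lathe time: 152/152 (binding)
By complementary slackness, a constraint with positive slack has shadow price 0 → coolant.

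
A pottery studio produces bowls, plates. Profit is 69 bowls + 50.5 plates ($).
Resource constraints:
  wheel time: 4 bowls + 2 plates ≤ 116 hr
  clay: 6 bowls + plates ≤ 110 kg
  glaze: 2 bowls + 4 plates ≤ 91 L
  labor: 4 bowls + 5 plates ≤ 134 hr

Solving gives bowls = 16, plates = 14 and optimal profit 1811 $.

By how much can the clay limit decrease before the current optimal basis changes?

13

Binding constraints: clay, labor. The basis is B = [[6,1],[4,5]] with det 26.
Per unit decrease in clay, x* moves by d = (-0.1923, 0.1538).
The basis stays optimal until glaze becomes binding; allowable decrease = 13 kg.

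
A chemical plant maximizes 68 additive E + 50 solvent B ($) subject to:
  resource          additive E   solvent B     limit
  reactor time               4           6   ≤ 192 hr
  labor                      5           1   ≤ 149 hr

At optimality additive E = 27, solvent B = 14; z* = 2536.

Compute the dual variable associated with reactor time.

Check each constraint at x*: reactor time 192/192 (tight); labor 149/149 (tight).
The binding rows give the dual system: 4·y_reactor time + 5·y_labor = 68 and 6·y_reactor time + 1·y_labor = 50.
→ y_reactor time = 7 and y_labor = 8.
Shadow price of reactor time = 7.

7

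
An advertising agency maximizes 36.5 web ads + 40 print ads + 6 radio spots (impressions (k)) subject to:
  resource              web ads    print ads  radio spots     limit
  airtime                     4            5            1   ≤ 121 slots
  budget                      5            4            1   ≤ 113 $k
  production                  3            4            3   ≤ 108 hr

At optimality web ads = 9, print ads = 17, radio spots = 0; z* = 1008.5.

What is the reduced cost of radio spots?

-2.5

Check each constraint at x*: airtime 121/121 (tight); budget 113/113 (tight); production 95/108 (slack 13).
Slack constraints have shadow price 0 (complementary slackness).
Dual feasibility on the basic columns requires 4·y_airtime + 5·y_budget = 36.5, 5·y_airtime + 4·y_budget = 40.
This yields shadow prices y_airtime = 6, y_budget = 2.5.
Reduced cost of radio spots: c₃ − yᵀa₃ = 6 − (6·1 + 2.5·1) = 6 − 8.5 = -2.5.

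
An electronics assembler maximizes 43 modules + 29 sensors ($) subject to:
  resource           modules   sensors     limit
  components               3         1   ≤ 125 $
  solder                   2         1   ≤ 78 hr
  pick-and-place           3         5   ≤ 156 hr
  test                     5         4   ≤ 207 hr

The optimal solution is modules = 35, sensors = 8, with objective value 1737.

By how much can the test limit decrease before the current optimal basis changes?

Binding constraints: solder, test. The basis is B = [[2,1],[5,4]] with det 3.
Per unit decrease in test, x* moves by d = (0.3333, -0.6667).
The basis stays optimal until sensors reaches 0; allowable decrease = 12 hr.

12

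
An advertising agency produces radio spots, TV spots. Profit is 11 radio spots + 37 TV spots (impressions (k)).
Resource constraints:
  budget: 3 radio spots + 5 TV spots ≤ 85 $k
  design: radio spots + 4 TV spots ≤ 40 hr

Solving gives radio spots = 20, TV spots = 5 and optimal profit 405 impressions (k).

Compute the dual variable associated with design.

At the optimum: budget uses 85 of 85 (binding); design uses 40 of 40 (binding).
The binding rows give the dual system: 3·y_budget + 1·y_design = 11 and 5·y_budget + 4·y_design = 37.
→ y_budget = 1 and y_design = 8.
Shadow price of design = 8.

8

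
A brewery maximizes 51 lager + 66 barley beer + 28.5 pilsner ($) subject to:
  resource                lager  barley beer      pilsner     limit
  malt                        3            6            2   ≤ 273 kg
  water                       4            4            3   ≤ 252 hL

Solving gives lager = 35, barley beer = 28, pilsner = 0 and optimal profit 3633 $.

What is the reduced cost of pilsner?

-8.5

Both malt and water are binding at x*.
The binding rows give the dual system: 3·y_malt + 4·y_water = 51 and 6·y_malt + 4·y_water = 66.
→ y_malt = 5 and y_water = 9.
Reduced cost of pilsner: c₃ − yᵀa₃ = 28.5 − (5·2 + 9·3) = 28.5 − 37 = -8.5.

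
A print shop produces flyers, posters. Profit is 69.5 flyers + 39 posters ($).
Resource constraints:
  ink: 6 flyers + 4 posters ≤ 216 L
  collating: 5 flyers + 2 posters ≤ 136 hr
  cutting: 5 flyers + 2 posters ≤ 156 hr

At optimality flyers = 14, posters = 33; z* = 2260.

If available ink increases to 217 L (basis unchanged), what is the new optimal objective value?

2267

At the optimum: ink uses 216 of 216 (binding); collating uses 136 of 136 (binding); cutting uses 136 of 156 (slack = 20).
Since cutting is not tight, its dual is 0.
Dual feasibility on the basic columns requires 6·y_ink + 5·y_collating = 69.5, 4·y_ink + 2·y_collating = 39.
This yields shadow prices y_ink = 7, y_collating = 5.5.
Δz = y_ink·Δb = 7 × (1) = 7, so new z* = 2260 + 7 = 2267.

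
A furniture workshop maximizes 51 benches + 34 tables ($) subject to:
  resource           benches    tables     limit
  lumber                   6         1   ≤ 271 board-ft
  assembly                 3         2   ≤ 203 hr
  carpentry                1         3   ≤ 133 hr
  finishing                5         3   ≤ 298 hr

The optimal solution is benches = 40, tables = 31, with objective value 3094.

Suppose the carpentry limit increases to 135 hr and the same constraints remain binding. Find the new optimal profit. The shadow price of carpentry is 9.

3112

Δb = 2, so new z* = 3094 + (9)·(2) = 3094 + 18 = 3112.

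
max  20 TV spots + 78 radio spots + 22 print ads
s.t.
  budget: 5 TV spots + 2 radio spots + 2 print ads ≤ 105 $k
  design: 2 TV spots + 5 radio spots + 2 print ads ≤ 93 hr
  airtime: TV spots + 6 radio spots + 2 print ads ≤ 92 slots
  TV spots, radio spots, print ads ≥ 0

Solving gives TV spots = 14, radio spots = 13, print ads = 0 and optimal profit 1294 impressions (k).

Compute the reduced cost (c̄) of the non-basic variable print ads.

-6

At the optimum: budget uses 96 of 105 (slack = 9); design uses 93 of 93 (binding); airtime uses 92 of 92 (binding).
Since budget is not tight, its dual is 0.
Dual feasibility on the basic columns requires 2·y_design + 1·y_airtime = 20, 5·y_design + 6·y_airtime = 78.
This yields shadow prices y_design = 6, y_airtime = 8.
Reduced cost of print ads: c₃ − yᵀa₃ = 22 − (6·2 + 8·2) = 22 − 28 = -6.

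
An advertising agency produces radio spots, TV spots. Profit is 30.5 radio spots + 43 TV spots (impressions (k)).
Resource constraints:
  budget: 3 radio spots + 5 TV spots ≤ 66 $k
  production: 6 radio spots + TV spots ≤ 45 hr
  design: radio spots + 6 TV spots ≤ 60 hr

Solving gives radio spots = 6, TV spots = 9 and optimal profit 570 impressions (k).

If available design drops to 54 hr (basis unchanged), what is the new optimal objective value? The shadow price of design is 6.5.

531

Δb = -6, so new z* = 570 + (6.5)·(-6) = 570 − 39 = 531.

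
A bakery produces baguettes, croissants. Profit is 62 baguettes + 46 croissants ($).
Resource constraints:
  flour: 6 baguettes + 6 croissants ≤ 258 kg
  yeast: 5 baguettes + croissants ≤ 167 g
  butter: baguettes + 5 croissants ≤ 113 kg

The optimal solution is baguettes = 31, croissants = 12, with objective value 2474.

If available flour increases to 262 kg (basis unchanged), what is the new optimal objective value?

Check each constraint at x*: flour 258/258 (tight); yeast 167/167 (tight); butter 91/113 (slack 22).
By complementary slackness, y = 0 for the non-binding constraint.
The binding rows give the dual system: 6·y_flour + 5·y_yeast = 62 and 6·y_flour + 1·y_yeast = 46.
→ y_flour = 7 and y_yeast = 4.
Δz = y_flour·Δb = 7 × (4) = 28, so new z* = 2474 + 28 = 2502.

2502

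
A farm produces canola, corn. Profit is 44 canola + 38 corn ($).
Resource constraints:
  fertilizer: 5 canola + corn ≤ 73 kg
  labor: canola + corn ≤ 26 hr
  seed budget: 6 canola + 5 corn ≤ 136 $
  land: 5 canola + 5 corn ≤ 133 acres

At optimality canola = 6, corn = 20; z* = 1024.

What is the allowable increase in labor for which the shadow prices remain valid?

0.6

Binding constraints: labor, seed budget. The basis is B = [[1,1],[6,5]] with det -1.
Per unit increase in labor, x* moves by d = (-5, 6).
The basis stays optimal until land becomes binding; allowable increase = 0.6 hr.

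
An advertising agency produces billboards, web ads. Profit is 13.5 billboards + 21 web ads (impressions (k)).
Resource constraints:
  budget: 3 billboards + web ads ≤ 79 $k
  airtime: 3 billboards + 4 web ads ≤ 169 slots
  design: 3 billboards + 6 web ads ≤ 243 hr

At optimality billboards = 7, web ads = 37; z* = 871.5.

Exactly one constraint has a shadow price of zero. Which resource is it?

budget

budget: 58/79 (slack 21)
airtime: 169/169 (binding)
design: 243/243 (binding)
By complementary slackness, a constraint with positive slack has shadow price 0 → budget.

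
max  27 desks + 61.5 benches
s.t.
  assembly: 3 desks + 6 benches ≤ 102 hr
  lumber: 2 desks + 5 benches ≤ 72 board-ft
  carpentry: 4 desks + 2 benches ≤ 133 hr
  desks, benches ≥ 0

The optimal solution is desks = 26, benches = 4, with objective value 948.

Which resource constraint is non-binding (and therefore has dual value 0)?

assembly: 102/102 (binding)
lumber: 72/72 (binding)
carpentry: 112/133 (slack 21)
By complementary slackness, a constraint with positive slack has shadow price 0 → carpentry.

carpentry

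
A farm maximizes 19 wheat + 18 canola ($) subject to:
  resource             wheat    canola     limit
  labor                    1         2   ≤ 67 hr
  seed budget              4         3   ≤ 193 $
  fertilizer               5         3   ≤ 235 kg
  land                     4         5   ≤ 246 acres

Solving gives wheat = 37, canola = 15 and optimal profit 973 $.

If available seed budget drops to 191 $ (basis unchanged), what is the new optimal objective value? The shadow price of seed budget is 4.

Δb = -2, so new z* = 973 + (4)·(-2) = 973 − 8 = 965.

965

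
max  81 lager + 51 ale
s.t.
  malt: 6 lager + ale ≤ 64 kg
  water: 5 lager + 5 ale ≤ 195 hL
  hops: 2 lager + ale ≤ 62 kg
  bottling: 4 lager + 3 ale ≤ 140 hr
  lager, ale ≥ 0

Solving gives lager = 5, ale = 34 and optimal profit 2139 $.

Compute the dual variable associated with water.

At the optimum: malt uses 64 of 64 (binding); water uses 195 of 195 (binding); hops uses 44 of 62 (slack = 18); bottling uses 122 of 140 (slack = 18).
Slack constraints have shadow price 0 (complementary slackness).
From A_Bᵀ y = c: 6·y_malt + 5·y_water = 81; 1·y_malt + 5·y_water = 51.
→ y_malt = 6 and y_water = 9.
Shadow price of water = 9.

9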